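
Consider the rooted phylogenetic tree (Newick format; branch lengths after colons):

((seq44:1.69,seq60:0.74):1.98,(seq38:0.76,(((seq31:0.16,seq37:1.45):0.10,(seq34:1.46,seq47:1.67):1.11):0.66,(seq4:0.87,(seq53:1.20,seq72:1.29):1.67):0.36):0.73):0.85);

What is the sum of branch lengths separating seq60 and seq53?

The path runs seq60 → … → MRCA → … → seq53; the MRCA is the root of the tree.
Branch lengths along that path: 0.74 + 1.98 + 0.85 + 0.73 + 0.36 + 1.67 + 1.20 = 7.53.

7.53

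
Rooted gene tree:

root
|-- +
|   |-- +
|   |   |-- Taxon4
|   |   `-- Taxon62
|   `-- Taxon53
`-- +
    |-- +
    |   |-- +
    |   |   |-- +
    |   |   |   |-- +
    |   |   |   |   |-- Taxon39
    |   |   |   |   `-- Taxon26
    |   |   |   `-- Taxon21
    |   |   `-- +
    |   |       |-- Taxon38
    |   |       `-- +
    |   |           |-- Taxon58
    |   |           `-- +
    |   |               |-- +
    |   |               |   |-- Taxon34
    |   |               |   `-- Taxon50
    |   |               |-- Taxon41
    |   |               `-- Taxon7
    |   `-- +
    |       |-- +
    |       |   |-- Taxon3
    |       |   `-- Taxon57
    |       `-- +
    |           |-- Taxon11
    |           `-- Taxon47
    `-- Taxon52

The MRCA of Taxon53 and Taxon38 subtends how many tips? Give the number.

17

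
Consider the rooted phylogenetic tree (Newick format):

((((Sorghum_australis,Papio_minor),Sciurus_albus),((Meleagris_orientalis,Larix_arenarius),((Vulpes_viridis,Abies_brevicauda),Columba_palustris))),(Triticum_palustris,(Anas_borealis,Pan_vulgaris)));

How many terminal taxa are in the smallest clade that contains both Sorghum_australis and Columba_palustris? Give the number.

8

The MRCA of Sorghum_australis and Columba_palustris is the node subtending (((Sorghum_australis,Papio_minor),Sciurus_albus),((Meleagris_orientalis,Larix_arenarius),((Vulpes_viridis,Abies_brevicauda),Columba_palustris))).
That clade contains 8 terminal taxa: Abies_brevicauda, Columba_palustris, Larix_arenarius, Meleagris_orientalis, Papio_minor, Sciurus_albus, Sorghum_australis, Vulpes_viridis.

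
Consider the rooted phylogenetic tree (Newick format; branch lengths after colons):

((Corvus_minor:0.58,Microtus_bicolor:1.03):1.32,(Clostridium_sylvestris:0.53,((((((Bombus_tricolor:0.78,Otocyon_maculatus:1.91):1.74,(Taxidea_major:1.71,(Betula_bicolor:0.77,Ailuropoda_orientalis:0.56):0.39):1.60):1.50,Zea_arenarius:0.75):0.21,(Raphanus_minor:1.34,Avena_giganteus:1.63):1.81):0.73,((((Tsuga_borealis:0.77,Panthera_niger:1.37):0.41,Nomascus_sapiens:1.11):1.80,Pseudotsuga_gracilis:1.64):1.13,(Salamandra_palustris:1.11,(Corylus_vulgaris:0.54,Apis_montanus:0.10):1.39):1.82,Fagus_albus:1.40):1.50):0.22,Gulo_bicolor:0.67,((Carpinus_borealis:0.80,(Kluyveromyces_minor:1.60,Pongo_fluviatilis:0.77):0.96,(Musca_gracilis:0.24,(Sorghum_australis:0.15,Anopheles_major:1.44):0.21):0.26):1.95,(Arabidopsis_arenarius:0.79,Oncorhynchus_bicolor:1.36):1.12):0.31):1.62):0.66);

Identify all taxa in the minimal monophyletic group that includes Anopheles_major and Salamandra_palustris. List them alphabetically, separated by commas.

Tracing Anopheles_major: it sits inside (Sorghum_australis,Anopheles_major).
Tracing Salamandra_palustris: it sits inside (Salamandra_palustris,(Corylus_vulgaris,Apis_montanus)).
The smallest clade enclosing both is ((((((Bombus_tricolor,Otocyon_maculatus),(Taxidea_major,(Betula_bicolor,Ailuropoda_orientalis))),Zea_arenarius),(Raphanus_minor,Avena_giganteus)),((((Tsuga_borealis,Panthera_niger),Nomascus_sapiens),Pseudotsuga_gracilis),(Salamandra_palustris,(Corylus_vulgaris,Apis_montanus)),Fagus_albus)),Gulo_bicolor,((Carpinus_borealis,(Kluyveromyces_minor,Pongo_fluviatilis),(Musca_gracilis,(Sorghum_australis,Anopheles_major))),(Arabidopsis_arenarius,Oncorhynchus_bicolor))); the answer is its 25 terminal taxa in alphabetical order.

Ailuropoda_orientalis, Anopheles_major, Apis_montanus, Arabidopsis_arenarius, Avena_giganteus, Betula_bicolor, Bombus_tricolor, Carpinus_borealis, Corylus_vulgaris, Fagus_albus, Gulo_bicolor, Kluyveromyces_minor, Musca_gracilis, Nomascus_sapiens, Oncorhynchus_bicolor, Otocyon_maculatus, Panthera_niger, Pongo_fluviatilis, Pseudotsuga_gracilis, Raphanus_minor, Salamandra_palustris, Sorghum_australis, Taxidea_major, Tsuga_borealis, Zea_arenarius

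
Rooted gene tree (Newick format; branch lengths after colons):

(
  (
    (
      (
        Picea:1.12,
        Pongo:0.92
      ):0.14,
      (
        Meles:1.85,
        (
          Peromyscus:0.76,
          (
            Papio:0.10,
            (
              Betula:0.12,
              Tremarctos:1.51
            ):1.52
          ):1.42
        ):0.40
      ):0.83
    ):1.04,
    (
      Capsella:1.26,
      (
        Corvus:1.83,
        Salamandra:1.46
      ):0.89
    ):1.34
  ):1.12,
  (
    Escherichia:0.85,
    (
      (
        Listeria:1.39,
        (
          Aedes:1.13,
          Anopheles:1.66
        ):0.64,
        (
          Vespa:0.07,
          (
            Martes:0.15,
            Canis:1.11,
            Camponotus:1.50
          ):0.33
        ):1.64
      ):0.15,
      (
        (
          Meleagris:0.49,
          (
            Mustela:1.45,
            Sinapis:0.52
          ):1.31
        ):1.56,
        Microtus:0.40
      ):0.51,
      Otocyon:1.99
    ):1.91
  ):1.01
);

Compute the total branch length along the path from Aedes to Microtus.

The path runs Aedes → … → MRCA → … → Microtus; the MRCA is the node subtending ((Listeria,(Aedes,Anopheles),(Vespa,(Martes,Canis,Camponotus))),((Meleagris,(Mustela,Sinapis)),Microtus),Otocyon).
Branch lengths along that path: 1.13 + 0.64 + 0.15 + 0.51 + 0.40 = 2.83.

2.83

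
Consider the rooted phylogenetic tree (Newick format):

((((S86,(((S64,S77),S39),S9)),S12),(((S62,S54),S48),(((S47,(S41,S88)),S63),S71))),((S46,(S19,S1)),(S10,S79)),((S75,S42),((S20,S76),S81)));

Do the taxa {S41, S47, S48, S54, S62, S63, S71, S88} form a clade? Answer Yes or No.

The most recent common ancestor of these taxa subtends (((S62,S54),S48),(((S47,(S41,S88)),S63),S71)).
That clade has exactly 8 tips — every listed taxon and nothing else — so the group is monophyletic.

Yes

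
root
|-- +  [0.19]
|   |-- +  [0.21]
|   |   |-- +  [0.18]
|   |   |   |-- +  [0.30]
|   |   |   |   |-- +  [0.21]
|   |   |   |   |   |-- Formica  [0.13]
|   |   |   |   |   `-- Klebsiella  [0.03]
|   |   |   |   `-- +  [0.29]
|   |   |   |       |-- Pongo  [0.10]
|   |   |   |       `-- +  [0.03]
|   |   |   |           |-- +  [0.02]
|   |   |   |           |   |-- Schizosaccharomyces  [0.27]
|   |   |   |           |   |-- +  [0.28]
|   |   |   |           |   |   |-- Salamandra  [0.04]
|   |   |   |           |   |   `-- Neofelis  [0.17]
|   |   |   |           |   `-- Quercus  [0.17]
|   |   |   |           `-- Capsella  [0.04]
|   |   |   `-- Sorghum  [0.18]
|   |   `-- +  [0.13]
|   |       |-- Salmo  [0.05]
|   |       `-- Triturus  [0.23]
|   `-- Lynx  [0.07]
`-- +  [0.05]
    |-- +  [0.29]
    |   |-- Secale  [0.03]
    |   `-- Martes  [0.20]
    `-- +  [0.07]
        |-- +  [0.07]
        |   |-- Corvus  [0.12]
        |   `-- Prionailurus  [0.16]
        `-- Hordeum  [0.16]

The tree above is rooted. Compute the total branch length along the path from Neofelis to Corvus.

The path runs Neofelis → … → MRCA → … → Corvus; the MRCA is the root of the tree.
Branch lengths along that path: 0.17 + 0.28 + 0.02 + 0.03 + 0.29 + 0.30 + 0.18 + 0.21 + 0.19 + 0.05 + 0.07 + 0.07 + 0.12 = 1.98.

1.98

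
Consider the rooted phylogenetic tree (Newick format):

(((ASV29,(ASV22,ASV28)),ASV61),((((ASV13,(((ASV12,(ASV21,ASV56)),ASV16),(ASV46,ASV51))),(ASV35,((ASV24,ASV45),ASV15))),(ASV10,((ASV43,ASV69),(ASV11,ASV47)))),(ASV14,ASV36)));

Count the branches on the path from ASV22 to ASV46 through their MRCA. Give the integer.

11

The MRCA of ASV22 and ASV46 is the root of the tree.
From ASV22 up to that node: 4 branches. From ASV46 up to the same node: 7 branches. Total: 4 + 7 = 11.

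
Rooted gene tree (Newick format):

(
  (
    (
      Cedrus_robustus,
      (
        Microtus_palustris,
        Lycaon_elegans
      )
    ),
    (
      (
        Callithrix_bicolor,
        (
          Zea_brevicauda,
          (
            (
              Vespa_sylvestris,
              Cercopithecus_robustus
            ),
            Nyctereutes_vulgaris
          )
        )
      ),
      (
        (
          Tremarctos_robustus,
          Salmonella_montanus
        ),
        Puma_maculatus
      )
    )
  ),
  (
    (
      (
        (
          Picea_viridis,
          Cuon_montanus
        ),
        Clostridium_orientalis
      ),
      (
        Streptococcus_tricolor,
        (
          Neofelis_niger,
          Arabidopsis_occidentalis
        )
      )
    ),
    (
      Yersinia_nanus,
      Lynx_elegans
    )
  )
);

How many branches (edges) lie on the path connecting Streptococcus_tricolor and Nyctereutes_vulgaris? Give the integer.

The MRCA of Streptococcus_tricolor and Nyctereutes_vulgaris is the root of the tree.
From Streptococcus_tricolor up to that node: 4 branches. From Nyctereutes_vulgaris up to the same node: 6 branches. Total: 4 + 6 = 10.

10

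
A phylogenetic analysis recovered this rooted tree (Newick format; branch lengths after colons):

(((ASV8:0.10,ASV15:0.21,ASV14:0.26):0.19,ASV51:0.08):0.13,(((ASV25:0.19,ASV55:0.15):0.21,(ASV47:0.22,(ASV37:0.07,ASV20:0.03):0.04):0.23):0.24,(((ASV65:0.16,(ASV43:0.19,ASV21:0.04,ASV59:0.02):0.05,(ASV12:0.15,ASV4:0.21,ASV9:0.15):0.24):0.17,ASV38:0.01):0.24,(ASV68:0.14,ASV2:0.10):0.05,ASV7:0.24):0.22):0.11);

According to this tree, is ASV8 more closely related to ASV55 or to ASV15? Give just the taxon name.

The MRCA of ASV8 and ASV15 subtends (ASV8,ASV15,ASV14) (3 taxa).
The MRCA of ASV8 and ASV55 is the root, subtending the entire tree (20 taxa).
The first is nested inside the second, so ASV8 shares a more recent common ancestor with ASV15.

ASV15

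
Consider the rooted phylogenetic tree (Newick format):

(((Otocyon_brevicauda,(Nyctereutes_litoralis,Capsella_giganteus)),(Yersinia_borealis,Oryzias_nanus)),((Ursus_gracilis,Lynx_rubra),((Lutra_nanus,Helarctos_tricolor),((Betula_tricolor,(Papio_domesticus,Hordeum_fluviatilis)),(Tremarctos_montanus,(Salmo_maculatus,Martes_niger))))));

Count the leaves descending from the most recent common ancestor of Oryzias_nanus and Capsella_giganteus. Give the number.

The MRCA of Oryzias_nanus and Capsella_giganteus is the node subtending ((Otocyon_brevicauda,(Nyctereutes_litoralis,Capsella_giganteus)),(Yersinia_borealis,Oryzias_nanus)).
That clade contains 5 terminal taxa: Capsella_giganteus, Nyctereutes_litoralis, Oryzias_nanus, Otocyon_brevicauda, Yersinia_borealis.

5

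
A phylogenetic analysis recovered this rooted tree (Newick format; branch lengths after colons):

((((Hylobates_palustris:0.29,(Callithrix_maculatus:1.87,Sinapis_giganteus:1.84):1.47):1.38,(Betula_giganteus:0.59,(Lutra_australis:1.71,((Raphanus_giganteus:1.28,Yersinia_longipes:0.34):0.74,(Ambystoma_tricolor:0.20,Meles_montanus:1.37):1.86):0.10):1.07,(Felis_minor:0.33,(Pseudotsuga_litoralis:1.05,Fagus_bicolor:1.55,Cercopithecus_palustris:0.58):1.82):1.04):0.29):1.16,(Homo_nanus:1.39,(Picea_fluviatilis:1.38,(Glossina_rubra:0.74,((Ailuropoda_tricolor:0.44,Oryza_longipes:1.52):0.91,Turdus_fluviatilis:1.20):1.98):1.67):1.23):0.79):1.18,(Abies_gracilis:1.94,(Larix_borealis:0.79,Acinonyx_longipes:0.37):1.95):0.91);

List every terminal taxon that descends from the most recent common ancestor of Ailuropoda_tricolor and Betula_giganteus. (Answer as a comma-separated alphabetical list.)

Tracing Ailuropoda_tricolor: it sits inside (Ailuropoda_tricolor,Oryza_longipes).
Tracing Betula_giganteus: it sits inside (Betula_giganteus,(Lutra_australis,((Raphanus_giganteus,Yersinia_longipes),(Ambystoma_tricolor,Meles_montanus))),(Felis_minor,(Pseudotsuga_litoralis,Fagus_bicolor,Cercopithecus_palustris))).
The smallest clade enclosing both is (((Hylobates_palustris,(Callithrix_maculatus,Sinapis_giganteus)),(Betula_giganteus,(Lutra_australis,((Raphanus_giganteus,Yersinia_longipes),(Ambystoma_tricolor,Meles_montanus))),(Felis_minor,(Pseudotsuga_litoralis,Fagus_bicolor,Cercopithecus_palustris)))),(Homo_nanus,(Picea_fluviatilis,(Glossina_rubra,((Ailuropoda_tricolor,Oryza_longipes),Turdus_fluviatilis))))); the answer is its 19 terminal taxa in alphabetical order.

Ailuropoda_tricolor, Ambystoma_tricolor, Betula_giganteus, Callithrix_maculatus, Cercopithecus_palustris, Fagus_bicolor, Felis_minor, Glossina_rubra, Homo_nanus, Hylobates_palustris, Lutra_australis, Meles_montanus, Oryza_longipes, Picea_fluviatilis, Pseudotsuga_litoralis, Raphanus_giganteus, Sinapis_giganteus, Turdus_fluviatilis, Yersinia_longipes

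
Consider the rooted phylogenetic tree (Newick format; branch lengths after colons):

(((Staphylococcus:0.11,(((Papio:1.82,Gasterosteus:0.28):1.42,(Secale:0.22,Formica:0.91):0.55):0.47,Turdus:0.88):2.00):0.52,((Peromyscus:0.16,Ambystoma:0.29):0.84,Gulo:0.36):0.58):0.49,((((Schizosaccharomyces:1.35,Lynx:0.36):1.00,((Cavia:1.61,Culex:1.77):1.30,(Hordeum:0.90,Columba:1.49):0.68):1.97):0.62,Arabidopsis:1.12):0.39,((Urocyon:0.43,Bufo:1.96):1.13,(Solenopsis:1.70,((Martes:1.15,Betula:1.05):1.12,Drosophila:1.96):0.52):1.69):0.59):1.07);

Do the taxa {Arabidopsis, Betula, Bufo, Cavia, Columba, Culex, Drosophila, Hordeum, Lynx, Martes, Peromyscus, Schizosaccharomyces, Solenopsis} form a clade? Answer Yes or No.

No

The MRCA of the listed taxa is the root, so the smallest clade containing them is the whole tree.
That clade also contains Ambystoma, Formica, Gasterosteus, Gulo, Papio, Secale, Staphylococcus, Turdus, Urocyon, which are not in the proposed group, so the group is not monophyletic.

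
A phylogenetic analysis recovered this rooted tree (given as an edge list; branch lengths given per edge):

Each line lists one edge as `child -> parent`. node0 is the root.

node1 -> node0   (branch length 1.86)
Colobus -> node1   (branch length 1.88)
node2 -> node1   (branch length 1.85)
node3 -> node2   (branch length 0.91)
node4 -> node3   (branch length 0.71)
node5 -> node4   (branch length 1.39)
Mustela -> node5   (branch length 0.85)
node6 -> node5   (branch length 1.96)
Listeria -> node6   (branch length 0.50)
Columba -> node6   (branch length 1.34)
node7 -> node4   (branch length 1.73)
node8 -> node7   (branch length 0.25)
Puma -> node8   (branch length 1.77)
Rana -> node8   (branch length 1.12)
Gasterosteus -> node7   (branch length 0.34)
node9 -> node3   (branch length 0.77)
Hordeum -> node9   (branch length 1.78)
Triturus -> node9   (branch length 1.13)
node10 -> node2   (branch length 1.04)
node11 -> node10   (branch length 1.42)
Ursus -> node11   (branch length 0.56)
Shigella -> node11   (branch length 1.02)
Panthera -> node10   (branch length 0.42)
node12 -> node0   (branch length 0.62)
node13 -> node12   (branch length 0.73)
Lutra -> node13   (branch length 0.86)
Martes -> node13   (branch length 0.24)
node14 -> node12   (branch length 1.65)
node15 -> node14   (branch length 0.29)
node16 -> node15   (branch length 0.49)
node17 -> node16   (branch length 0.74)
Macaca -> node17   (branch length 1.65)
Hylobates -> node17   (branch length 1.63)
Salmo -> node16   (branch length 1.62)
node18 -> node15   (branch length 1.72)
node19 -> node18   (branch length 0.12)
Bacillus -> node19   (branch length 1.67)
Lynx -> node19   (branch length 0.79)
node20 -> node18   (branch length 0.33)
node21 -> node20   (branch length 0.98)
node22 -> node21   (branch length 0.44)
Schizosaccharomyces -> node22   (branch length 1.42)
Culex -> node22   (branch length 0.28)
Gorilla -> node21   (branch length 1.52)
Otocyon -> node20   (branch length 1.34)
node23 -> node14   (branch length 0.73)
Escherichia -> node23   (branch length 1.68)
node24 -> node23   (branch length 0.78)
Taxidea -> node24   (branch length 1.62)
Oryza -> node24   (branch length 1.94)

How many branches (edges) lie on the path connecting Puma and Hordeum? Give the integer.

The MRCA of Puma and Hordeum is the node subtending (((Mustela,(Listeria,Columba)),((Puma,Rana),Gasterosteus)),(Hordeum,Triturus)).
From Puma up to that node: 4 branches. From Hordeum up to the same node: 2 branches. Total: 4 + 2 = 6.

6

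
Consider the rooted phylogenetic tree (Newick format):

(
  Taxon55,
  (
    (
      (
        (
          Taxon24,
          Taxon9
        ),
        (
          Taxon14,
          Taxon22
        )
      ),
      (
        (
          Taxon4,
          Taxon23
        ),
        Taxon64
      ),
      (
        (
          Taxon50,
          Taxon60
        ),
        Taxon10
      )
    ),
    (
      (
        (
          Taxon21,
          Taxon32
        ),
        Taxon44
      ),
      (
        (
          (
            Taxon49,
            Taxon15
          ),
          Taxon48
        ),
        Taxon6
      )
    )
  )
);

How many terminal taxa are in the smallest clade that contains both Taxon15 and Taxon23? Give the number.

17

The MRCA of Taxon15 and Taxon23 is the node subtending ((((Taxon24,Taxon9),(Taxon14,Taxon22)),((Taxon4,Taxon23),Taxon64),((Taxon50,Taxon60),Taxon10)),(((Taxon21,Taxon32),Taxon44),(((Taxon49,Taxon15),Taxon48),Taxon6))).
That clade contains 17 terminal taxa: Taxon10, Taxon14, Taxon15, Taxon21, Taxon22, Taxon23, Taxon24, Taxon32, Taxon4, Taxon44, Taxon48, Taxon49, Taxon50, Taxon6, Taxon60, Taxon64, Taxon9.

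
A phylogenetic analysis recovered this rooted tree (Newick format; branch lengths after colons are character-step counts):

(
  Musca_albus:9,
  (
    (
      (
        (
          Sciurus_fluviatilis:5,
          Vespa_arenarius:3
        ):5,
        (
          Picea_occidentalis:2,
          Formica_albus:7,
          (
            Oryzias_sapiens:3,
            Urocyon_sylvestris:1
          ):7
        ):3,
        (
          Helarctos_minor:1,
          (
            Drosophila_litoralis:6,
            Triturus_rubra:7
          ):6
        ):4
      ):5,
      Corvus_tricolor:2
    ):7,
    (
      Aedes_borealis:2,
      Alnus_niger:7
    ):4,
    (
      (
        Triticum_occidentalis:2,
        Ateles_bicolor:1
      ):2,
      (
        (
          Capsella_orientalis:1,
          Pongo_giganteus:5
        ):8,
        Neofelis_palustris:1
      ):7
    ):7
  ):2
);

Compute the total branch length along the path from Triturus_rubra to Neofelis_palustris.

44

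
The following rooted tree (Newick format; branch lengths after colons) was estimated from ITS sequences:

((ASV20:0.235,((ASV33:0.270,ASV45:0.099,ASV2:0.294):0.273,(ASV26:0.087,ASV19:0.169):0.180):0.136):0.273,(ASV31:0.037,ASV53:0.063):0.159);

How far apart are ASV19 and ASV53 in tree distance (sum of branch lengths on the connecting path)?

0.980

The path runs ASV19 → … → MRCA → … → ASV53; the MRCA is the root of the tree.
Branch lengths along that path: 0.169 + 0.180 + 0.136 + 0.273 + 0.159 + 0.063 = 0.980.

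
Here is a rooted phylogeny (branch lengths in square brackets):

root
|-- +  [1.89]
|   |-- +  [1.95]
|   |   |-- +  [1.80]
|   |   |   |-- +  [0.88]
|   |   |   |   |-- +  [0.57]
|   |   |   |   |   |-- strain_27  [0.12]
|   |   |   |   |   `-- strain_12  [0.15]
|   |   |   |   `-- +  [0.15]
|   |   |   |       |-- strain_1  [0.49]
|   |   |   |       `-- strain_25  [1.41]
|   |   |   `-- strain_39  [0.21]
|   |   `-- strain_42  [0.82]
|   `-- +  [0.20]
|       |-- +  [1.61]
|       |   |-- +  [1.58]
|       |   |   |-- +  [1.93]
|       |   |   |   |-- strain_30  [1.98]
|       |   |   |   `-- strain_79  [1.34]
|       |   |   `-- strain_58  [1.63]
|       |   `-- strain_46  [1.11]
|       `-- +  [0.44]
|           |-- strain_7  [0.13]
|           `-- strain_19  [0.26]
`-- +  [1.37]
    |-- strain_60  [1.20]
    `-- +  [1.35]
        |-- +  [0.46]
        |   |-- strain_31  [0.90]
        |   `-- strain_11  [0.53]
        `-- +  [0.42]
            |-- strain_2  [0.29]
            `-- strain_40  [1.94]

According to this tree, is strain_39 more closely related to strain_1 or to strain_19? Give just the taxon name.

strain_1

The MRCA of strain_39 and strain_1 subtends (((strain_27,strain_12),(strain_1,strain_25)),strain_39) (5 taxa).
The MRCA of strain_39 and strain_19 subtends (((((strain_27,strain_12),(strain_1,strain_25)),strain_39),strain_42),((((strain_30,strain_79),strain_58),strain_46),(strain_7,strain_19))) (12 taxa).
The first is nested inside the second, so strain_39 shares a more recent common ancestor with strain_1.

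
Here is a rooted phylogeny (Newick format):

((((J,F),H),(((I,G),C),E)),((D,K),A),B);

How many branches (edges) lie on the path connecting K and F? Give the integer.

The MRCA of K and F is the root of the tree.
From K up to that node: 3 branches. From F up to the same node: 4 branches. Total: 3 + 4 = 7.

7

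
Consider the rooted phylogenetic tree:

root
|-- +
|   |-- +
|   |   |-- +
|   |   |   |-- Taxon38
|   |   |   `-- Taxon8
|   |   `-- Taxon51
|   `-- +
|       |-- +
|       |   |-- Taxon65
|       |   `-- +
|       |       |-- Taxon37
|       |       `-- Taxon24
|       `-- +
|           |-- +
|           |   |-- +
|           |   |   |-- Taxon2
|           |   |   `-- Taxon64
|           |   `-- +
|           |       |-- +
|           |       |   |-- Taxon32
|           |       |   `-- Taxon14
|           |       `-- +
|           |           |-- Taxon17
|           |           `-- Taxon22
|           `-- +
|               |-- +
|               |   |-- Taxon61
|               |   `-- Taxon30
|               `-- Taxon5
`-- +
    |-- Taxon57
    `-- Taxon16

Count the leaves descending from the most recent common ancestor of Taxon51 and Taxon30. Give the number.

15

The MRCA of Taxon51 and Taxon30 is the node subtending (((Taxon38,Taxon8),Taxon51),((Taxon65,(Taxon37,Taxon24)),(((Taxon2,Taxon64),((Taxon32,Taxon14),(Taxon17,Taxon22))),((Taxon61,Taxon30),Taxon5)))).
That clade contains 15 terminal taxa: Taxon14, Taxon17, Taxon2, Taxon22, Taxon24, Taxon30, Taxon32, Taxon37, Taxon38, Taxon5, Taxon51, Taxon61, Taxon64, Taxon65, Taxon8.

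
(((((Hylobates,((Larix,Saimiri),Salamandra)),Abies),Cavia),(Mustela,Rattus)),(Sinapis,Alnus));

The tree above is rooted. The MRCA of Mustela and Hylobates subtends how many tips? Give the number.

8

The MRCA of Mustela and Hylobates is the node subtending ((((Hylobates,((Larix,Saimiri),Salamandra)),Abies),Cavia),(Mustela,Rattus)).
That clade contains 8 terminal taxa: Abies, Cavia, Hylobates, Larix, Mustela, Rattus, Saimiri, Salamandra.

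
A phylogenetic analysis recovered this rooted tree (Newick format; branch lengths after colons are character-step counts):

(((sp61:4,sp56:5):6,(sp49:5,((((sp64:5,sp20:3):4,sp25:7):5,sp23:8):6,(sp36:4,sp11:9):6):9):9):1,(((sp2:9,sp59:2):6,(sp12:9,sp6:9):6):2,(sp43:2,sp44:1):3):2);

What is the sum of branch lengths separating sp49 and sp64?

34

The path runs sp49 → … → MRCA → … → sp64; the MRCA is the node subtending (sp49,((((sp64,sp20),sp25),sp23),(sp36,sp11))).
Branch lengths along that path: 5 + 9 + 6 + 5 + 4 + 5 = 34.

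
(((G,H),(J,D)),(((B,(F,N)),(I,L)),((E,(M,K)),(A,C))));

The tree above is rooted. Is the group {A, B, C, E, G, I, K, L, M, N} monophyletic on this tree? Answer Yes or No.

The MRCA of the listed taxa is the root, so the smallest clade containing them is the whole tree.
That clade also contains D, F, H, J, which are not in the proposed group, so the group is not monophyletic.

No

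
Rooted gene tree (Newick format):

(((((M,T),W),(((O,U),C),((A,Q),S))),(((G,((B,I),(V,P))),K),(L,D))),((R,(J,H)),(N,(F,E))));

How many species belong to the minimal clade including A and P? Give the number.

The MRCA of A and P is the node subtending ((((M,T),W),(((O,U),C),((A,Q),S))),(((G,((B,I),(V,P))),K),(L,D))).
That clade contains 17 terminal taxa: A, B, C, D, G, I, K, L, M, O, P, Q, S, T, U, V, W.

17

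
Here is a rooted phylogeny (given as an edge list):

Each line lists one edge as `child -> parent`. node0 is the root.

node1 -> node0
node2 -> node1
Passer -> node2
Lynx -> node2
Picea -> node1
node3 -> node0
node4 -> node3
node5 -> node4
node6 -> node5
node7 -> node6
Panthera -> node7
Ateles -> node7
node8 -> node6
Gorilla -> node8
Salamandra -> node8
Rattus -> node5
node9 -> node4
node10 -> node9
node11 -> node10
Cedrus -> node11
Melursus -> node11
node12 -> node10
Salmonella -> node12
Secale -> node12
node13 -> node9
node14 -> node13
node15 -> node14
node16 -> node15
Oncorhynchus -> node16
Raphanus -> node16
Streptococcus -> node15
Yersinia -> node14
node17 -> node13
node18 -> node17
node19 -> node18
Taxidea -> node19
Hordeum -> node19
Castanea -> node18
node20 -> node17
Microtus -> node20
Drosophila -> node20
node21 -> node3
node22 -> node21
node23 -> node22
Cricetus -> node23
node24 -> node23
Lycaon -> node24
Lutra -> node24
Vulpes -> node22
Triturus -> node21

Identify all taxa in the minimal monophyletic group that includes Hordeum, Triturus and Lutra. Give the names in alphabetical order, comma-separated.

Tracing Hordeum: it sits inside (Taxidea,Hordeum).
Tracing Triturus: it sits inside (((Cricetus,(Lycaon,Lutra)),Vulpes),Triturus).
Tracing Lutra: it sits inside (Lycaon,Lutra).
The smallest clade enclosing all 3 is (((((Panthera,Ateles),(Gorilla,Salamandra)),Rattus),(((Cedrus,Melursus),(Salmonella,Secale)),((((Oncorhynchus,Raphanus),Streptococcus),Yersinia),(((Taxidea,Hordeum),Castanea),(Microtus,Drosophila))))),(((Cricetus,(Lycaon,Lutra)),Vulpes),Triturus)); the answer is its 23 terminal taxa in alphabetical order.

Ateles, Castanea, Cedrus, Cricetus, Drosophila, Gorilla, Hordeum, Lutra, Lycaon, Melursus, Microtus, Oncorhynchus, Panthera, Raphanus, Rattus, Salamandra, Salmonella, Secale, Streptococcus, Taxidea, Triturus, Vulpes, Yersinia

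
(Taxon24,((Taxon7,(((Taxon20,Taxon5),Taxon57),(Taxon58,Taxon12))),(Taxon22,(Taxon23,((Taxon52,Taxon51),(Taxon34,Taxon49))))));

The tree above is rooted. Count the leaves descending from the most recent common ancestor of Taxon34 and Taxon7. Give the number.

The MRCA of Taxon34 and Taxon7 is the node subtending ((Taxon7,(((Taxon20,Taxon5),Taxon57),(Taxon58,Taxon12))),(Taxon22,(Taxon23,((Taxon52,Taxon51),(Taxon34,Taxon49))))).
That clade contains 12 terminal taxa: Taxon12, Taxon20, Taxon22, Taxon23, Taxon34, Taxon49, Taxon5, Taxon51, Taxon52, Taxon57, Taxon58, Taxon7.

12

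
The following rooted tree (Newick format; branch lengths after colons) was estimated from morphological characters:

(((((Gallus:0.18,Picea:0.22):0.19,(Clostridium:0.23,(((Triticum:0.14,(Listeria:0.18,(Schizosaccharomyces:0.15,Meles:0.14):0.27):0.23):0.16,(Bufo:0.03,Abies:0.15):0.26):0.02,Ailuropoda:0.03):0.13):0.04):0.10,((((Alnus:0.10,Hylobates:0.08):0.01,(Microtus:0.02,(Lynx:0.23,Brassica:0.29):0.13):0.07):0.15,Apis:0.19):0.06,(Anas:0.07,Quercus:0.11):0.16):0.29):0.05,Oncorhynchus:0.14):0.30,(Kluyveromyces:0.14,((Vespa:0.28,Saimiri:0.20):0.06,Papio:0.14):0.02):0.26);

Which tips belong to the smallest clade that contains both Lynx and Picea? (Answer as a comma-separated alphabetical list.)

Tracing Lynx: it sits inside (Lynx,Brassica).
Tracing Picea: it sits inside (Gallus,Picea).
The smallest clade enclosing both is (((Gallus,Picea),(Clostridium,(((Triticum,(Listeria,(Schizosaccharomyces,Meles))),(Bufo,Abies)),Ailuropoda))),((((Alnus,Hylobates),(Microtus,(Lynx,Brassica))),Apis),(Anas,Quercus))); the answer is its 18 terminal taxa in alphabetical order.

Abies, Ailuropoda, Alnus, Anas, Apis, Brassica, Bufo, Clostridium, Gallus, Hylobates, Listeria, Lynx, Meles, Microtus, Picea, Quercus, Schizosaccharomyces, Triticum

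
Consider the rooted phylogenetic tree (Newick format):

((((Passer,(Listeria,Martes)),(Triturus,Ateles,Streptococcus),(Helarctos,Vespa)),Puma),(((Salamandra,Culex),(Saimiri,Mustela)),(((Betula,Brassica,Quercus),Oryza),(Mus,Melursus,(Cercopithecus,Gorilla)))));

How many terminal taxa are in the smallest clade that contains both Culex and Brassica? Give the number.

The MRCA of Culex and Brassica is the node subtending (((Salamandra,Culex),(Saimiri,Mustela)),(((Betula,Brassica,Quercus),Oryza),(Mus,Melursus,(Cercopithecus,Gorilla)))).
That clade contains 12 terminal taxa: Betula, Brassica, Cercopithecus, Culex, Gorilla, Melursus, Mus, Mustela, Oryza, Quercus, Saimiri, Salamandra.

12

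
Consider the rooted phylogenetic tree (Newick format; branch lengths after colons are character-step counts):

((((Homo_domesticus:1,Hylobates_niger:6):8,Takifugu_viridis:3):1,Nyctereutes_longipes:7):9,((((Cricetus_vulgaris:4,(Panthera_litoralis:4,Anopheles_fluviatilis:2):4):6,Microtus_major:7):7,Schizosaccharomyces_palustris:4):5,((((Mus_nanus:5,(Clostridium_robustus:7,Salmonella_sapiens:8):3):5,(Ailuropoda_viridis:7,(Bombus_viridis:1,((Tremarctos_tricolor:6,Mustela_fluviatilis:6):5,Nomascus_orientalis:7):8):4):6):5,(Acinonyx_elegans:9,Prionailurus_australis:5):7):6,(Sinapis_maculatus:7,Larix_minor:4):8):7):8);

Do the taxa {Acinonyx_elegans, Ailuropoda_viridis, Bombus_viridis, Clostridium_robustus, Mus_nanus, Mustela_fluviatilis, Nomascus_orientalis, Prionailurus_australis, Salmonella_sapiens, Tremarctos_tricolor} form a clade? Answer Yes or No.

The most recent common ancestor of these taxa subtends (((Mus_nanus,(Clostridium_robustus,Salmonella_sapiens)),(Ailuropoda_viridis,(Bombus_viridis,((Tremarctos_tricolor,Mustela_fluviatilis),Nomascus_orientalis)))),(Acinonyx_elegans,Prionailurus_australis)).
That clade has exactly 10 tips — every listed taxon and nothing else — so the group is monophyletic.

Yes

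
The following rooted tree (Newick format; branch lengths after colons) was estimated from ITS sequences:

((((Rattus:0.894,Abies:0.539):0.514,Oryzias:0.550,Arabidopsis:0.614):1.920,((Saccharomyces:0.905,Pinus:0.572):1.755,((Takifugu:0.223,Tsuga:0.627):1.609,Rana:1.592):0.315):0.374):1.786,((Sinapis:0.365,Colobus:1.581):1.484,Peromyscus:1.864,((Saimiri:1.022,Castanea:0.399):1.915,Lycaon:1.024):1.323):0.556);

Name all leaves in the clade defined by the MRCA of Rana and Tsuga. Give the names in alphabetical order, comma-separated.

Tracing Rana: it sits inside ((Takifugu,Tsuga),Rana).
Tracing Tsuga: it sits inside (Takifugu,Tsuga).
The smallest clade enclosing both is ((Takifugu,Tsuga),Rana); the answer is its 3 terminal taxa in alphabetical order.

Rana, Takifugu, Tsuga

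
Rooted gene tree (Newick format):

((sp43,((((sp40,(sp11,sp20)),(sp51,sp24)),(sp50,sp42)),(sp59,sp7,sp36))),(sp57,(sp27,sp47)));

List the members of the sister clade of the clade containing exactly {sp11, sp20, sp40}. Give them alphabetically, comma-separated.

The clade containing exactly {sp11, sp20, sp40} attaches to the tree at the node subtending ((sp40,(sp11,sp20)),(sp51,sp24)).
The other lineage descending from that same node — the sister group — is (sp51,sp24); its 2 tips in alphabetical order are the answer.

sp24, sp51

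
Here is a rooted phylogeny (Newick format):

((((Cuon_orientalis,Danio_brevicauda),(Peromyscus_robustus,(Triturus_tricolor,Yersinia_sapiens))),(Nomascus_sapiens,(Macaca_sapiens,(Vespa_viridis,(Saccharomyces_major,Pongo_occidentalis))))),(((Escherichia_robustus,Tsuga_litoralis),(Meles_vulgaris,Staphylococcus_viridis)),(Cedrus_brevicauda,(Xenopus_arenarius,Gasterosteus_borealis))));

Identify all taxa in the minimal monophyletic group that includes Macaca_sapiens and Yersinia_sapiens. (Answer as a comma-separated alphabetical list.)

Cuon_orientalis, Danio_brevicauda, Macaca_sapiens, Nomascus_sapiens, Peromyscus_robustus, Pongo_occidentalis, Saccharomyces_major, Triturus_tricolor, Vespa_viridis, Yersinia_sapiens

Tracing Macaca_sapiens: it sits inside (Macaca_sapiens,(Vespa_viridis,(Saccharomyces_major,Pongo_occidentalis))).
Tracing Yersinia_sapiens: it sits inside (Triturus_tricolor,Yersinia_sapiens).
The smallest clade enclosing both is (((Cuon_orientalis,Danio_brevicauda),(Peromyscus_robustus,(Triturus_tricolor,Yersinia_sapiens))),(Nomascus_sapiens,(Macaca_sapiens,(Vespa_viridis,(Saccharomyces_major,Pongo_occidentalis))))); the answer is its 10 terminal taxa in alphabetical order.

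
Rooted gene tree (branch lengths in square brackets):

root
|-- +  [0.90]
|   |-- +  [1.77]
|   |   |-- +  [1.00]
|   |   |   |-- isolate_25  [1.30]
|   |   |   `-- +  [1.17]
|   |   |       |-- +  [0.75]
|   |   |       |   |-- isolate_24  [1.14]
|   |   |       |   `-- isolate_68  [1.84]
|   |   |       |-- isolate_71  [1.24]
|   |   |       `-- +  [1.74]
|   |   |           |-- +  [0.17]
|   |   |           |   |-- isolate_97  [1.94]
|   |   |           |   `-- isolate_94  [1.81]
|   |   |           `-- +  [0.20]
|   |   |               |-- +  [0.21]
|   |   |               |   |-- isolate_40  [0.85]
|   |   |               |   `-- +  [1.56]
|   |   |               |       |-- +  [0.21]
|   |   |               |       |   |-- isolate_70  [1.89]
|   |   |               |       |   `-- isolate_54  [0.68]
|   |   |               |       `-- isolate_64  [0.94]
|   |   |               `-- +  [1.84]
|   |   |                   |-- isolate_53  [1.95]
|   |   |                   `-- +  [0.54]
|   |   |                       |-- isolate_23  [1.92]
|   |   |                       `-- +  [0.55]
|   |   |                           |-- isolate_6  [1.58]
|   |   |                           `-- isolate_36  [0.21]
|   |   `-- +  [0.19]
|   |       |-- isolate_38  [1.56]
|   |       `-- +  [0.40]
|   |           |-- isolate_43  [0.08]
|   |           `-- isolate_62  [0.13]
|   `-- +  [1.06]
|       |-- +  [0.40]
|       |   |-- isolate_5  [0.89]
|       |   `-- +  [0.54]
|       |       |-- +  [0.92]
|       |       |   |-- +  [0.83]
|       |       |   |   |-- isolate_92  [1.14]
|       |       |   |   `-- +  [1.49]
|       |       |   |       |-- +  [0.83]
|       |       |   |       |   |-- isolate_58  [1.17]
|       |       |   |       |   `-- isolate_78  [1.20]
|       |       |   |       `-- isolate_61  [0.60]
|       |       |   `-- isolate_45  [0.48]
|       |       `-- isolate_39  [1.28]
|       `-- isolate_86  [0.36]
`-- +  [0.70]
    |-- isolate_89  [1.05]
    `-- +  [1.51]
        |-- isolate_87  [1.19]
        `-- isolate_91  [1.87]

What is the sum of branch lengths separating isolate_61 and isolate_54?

The path runs isolate_61 → … → MRCA → … → isolate_54; the MRCA is the node subtending (((isolate_25,((isolate_24,isolate_68),isolate_71,((isolate_97,isolate_94),((isolate_40,((isolate_70,isolate_54),isolate_64)),(isolate_53,(isolate_23,(isolate_6,isolate_36))))))),(isolate_38,(isolate_43,isolate_62))),((isolate_5,(((isolate_92,((isolate_58,isolate_78),isolate_61)),isolate_45),isolate_39)),isolate_86)).
Branch lengths along that path: 0.60 + 1.49 + 0.83 + 0.92 + 0.54 + 0.40 + 1.06 + 1.77 + 1.00 + 1.17 + 1.74 + 0.20 + 0.21 + 1.56 + 0.21 + 0.68 = 14.38.

14.38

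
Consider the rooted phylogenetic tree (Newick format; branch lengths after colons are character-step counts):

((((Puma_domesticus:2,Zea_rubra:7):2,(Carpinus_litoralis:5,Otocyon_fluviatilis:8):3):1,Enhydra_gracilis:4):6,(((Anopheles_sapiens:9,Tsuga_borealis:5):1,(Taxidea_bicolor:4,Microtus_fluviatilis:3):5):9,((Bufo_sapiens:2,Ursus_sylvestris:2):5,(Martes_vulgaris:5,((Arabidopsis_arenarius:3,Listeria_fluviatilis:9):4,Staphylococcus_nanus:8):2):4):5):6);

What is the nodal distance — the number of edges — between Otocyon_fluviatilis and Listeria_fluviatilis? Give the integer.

10

The MRCA of Otocyon_fluviatilis and Listeria_fluviatilis is the root of the tree.
From Otocyon_fluviatilis up to that node: 4 branches. From Listeria_fluviatilis up to the same node: 6 branches. Total: 4 + 6 = 10.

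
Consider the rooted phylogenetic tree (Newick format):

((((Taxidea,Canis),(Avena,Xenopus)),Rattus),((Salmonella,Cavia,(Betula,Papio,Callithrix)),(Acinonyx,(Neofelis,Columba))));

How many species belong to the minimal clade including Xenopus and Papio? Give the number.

13

The MRCA of Xenopus and Papio is the root, so the clade is the entire tree.
That clade contains 13 terminal taxa: Acinonyx, Avena, Betula, Callithrix, Canis, Cavia, Columba, Neofelis, Papio, Rattus, Salmonella, Taxidea, Xenopus.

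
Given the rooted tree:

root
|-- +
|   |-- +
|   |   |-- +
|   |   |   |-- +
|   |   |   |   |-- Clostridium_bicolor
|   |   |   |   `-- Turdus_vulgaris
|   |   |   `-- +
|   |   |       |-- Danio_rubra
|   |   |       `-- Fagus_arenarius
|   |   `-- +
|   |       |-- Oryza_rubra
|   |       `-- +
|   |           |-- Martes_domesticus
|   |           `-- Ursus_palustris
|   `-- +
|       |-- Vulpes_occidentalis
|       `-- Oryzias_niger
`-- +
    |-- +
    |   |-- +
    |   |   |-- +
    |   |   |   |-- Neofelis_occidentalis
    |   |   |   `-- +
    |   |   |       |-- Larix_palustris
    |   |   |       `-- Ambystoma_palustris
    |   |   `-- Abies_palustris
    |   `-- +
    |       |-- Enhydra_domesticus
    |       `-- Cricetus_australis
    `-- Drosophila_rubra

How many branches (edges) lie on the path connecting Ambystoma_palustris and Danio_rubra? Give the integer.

11

The MRCA of Ambystoma_palustris and Danio_rubra is the root of the tree.
From Ambystoma_palustris up to that node: 6 branches. From Danio_rubra up to the same node: 5 branches. Total: 6 + 5 = 11.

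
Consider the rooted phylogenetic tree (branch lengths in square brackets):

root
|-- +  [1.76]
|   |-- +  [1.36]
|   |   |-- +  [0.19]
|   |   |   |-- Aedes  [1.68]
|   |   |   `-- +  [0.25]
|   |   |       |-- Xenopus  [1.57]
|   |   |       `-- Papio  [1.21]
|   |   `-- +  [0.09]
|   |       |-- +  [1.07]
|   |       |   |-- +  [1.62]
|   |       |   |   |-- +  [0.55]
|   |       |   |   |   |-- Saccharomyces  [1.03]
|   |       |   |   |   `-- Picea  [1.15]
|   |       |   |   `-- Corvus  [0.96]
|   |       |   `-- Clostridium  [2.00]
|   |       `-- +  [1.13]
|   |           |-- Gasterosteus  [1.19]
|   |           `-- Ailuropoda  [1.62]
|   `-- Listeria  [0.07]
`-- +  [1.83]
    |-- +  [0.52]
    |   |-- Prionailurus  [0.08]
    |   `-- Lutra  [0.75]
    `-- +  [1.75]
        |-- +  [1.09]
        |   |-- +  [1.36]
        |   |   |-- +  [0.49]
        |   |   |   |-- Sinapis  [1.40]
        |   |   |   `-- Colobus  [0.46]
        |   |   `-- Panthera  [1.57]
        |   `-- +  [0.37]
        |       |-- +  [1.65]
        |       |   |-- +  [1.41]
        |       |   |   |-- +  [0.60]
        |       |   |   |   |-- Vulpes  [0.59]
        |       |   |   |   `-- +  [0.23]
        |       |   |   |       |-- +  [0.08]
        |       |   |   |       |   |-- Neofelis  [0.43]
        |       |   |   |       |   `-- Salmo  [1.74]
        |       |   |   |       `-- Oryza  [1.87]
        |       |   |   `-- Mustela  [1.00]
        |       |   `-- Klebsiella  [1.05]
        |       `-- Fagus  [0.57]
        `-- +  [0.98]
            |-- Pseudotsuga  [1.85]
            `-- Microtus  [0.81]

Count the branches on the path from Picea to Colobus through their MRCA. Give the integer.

13

The MRCA of Picea and Colobus is the root of the tree.
From Picea up to that node: 7 branches. From Colobus up to the same node: 6 branches. Total: 7 + 6 = 13.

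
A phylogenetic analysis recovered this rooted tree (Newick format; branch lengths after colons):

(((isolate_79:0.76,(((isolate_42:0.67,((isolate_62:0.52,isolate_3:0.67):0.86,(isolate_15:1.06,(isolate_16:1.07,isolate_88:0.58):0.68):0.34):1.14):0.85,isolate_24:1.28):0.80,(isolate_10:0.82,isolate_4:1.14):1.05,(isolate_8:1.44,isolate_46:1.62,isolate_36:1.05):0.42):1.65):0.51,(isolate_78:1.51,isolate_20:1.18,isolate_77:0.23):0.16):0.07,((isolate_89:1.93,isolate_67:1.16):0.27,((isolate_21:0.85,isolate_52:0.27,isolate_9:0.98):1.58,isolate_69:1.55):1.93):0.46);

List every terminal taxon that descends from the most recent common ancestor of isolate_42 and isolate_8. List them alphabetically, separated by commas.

Tracing isolate_42: it sits inside (isolate_42,((isolate_62,isolate_3),(isolate_15,(isolate_16,isolate_88)))).
Tracing isolate_8: it sits inside (isolate_8,isolate_46,isolate_36).
The smallest clade enclosing both is (((isolate_42,((isolate_62,isolate_3),(isolate_15,(isolate_16,isolate_88)))),isolate_24),(isolate_10,isolate_4),(isolate_8,isolate_46,isolate_36)); the answer is its 12 terminal taxa in alphabetical order.

isolate_10, isolate_15, isolate_16, isolate_24, isolate_3, isolate_36, isolate_4, isolate_42, isolate_46, isolate_62, isolate_8, isolate_88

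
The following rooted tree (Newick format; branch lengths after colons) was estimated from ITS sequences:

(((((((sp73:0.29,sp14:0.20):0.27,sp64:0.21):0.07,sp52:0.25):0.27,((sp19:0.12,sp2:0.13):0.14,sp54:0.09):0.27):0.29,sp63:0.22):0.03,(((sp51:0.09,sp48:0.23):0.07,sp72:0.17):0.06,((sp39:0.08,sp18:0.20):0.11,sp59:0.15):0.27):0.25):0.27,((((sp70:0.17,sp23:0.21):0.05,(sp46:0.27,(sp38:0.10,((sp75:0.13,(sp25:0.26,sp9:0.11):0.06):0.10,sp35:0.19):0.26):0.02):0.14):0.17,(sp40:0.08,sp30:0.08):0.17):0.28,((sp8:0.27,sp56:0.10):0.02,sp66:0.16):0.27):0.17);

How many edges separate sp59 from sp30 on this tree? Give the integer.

The MRCA of sp59 and sp30 is the root of the tree.
From sp59 up to that node: 4 branches. From sp30 up to the same node: 4 branches. Total: 4 + 4 = 8.

8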